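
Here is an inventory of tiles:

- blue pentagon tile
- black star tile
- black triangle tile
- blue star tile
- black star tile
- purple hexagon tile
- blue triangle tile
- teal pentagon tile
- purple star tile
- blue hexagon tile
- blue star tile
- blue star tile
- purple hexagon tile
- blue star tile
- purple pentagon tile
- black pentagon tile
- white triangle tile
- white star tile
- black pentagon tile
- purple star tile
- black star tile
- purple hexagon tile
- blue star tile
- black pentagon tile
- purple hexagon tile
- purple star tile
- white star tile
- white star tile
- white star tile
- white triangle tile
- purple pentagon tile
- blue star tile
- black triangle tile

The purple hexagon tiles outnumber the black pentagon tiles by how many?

purple hexagon tiles: 4.
black pentagon tiles: 3.
4 − 3 = 1.

1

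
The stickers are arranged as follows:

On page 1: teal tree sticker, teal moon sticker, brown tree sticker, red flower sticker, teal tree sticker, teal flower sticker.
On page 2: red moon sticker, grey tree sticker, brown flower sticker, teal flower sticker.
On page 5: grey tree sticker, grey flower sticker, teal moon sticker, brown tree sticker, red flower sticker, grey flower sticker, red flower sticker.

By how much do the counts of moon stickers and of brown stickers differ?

moon stickers: 3. brown stickers: 3.
|3 − 3| = 3 − 3 = 0.

0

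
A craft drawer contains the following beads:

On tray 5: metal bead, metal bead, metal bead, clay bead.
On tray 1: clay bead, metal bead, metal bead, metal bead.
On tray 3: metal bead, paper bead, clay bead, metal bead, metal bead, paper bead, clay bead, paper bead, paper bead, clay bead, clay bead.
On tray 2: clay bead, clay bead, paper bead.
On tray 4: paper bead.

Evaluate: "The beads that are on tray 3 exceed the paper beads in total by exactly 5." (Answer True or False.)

True

|beads on tray 3| = 11.
|paper beads| = 6.
The claim requires 11 − 6 (= 5) to equal 5, which holds.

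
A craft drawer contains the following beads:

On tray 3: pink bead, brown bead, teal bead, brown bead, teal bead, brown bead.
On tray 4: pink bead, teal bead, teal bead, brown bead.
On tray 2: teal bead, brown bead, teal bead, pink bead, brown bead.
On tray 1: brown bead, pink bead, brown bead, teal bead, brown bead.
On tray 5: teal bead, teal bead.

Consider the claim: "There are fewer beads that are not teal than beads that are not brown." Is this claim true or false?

False

There are 13 beads that are not teal.
There are 13 beads that are not brown.
The claim requires 13 < 13, which does not hold.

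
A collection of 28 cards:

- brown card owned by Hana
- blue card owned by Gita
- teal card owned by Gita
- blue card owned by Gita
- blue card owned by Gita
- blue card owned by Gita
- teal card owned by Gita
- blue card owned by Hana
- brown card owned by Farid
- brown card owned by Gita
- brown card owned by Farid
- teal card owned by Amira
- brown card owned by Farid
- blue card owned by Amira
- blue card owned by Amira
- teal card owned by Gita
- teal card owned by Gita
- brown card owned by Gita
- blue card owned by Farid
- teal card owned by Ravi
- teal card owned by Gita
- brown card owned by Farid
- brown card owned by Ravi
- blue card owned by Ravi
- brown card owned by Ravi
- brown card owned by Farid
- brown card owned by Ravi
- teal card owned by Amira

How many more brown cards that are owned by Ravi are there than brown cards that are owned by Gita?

1

brown cards owned by Ravi: 3.
brown cards owned by Gita: 2.
3 − 2 = 1.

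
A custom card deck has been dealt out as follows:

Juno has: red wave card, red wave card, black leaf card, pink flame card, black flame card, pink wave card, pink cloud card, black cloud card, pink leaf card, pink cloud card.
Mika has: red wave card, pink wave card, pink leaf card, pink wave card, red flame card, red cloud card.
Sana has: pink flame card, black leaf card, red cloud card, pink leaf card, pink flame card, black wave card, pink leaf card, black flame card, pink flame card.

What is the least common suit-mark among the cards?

Counts by suit-mark: wave 7, flame 7, leaf 6, cloud 5.
The minimum is 5, held uniquely by cloud.

cloud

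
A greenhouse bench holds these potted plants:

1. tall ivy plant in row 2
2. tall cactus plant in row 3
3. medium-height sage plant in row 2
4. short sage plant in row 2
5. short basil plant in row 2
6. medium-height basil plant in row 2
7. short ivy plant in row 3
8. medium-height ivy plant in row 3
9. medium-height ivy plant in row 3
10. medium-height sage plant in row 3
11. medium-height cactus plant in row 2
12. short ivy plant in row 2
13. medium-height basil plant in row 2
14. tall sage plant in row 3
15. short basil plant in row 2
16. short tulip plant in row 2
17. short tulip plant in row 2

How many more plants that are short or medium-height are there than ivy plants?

9

plants that are short or medium-height: 14.
ivy plants: 5.
14 − 5 = 9.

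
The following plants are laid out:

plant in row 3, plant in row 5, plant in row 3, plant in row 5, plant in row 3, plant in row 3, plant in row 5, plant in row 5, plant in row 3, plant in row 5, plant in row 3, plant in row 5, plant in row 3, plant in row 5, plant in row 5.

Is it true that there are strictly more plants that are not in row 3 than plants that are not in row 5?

There are 8 plants that are not in row 3.
There are 7 plants that are not in row 5.
The claim requires 8 > 7, which holds.

True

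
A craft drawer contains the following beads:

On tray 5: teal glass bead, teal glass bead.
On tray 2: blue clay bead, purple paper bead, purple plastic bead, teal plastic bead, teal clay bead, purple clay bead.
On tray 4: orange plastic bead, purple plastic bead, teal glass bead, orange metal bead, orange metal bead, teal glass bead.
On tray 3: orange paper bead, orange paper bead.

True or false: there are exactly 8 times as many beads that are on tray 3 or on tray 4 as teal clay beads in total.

There are 8 beads on tray 3 or on tray 4.
There is 1 teal clay bead.
The claim requires 8 = 8 × 1 = 8, which holds.

True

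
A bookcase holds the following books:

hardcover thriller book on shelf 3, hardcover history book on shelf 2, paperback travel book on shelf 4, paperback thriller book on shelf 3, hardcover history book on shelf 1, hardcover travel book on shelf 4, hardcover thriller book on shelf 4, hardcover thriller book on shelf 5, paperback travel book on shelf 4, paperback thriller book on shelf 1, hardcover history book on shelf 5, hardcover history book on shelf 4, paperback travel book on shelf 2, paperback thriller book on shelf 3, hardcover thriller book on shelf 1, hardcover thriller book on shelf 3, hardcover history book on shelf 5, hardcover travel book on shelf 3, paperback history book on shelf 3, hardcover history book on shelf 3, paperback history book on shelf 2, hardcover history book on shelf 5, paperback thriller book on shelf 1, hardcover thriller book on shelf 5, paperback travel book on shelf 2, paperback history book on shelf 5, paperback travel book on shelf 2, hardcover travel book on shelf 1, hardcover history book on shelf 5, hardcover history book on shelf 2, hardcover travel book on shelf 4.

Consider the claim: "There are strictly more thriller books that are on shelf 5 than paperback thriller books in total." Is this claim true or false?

There are 2 thriller books on shelf 5.
There are 4 paperback thriller books.
The claim requires 2 > 4, which does not hold.

False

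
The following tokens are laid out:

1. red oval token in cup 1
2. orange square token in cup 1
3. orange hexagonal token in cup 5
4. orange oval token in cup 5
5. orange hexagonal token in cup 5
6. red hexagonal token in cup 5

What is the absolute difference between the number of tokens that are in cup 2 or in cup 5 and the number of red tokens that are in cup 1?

3

tokens in cup 2 or in cup 5: 4. red tokens in cup 1: 1.
|4 − 1| = 4 − 1 = 3.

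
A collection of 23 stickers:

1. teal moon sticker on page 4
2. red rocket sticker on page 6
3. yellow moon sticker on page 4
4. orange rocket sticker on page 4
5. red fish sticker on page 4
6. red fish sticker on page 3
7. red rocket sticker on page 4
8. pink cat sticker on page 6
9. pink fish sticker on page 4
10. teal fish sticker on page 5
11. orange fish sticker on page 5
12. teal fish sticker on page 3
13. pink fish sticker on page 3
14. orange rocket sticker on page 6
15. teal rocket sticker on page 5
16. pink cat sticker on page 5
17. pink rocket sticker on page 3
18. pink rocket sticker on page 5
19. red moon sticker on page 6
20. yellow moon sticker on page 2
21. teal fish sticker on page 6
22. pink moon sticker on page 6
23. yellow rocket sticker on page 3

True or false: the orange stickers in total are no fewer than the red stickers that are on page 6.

orange stickers: 3.
red stickers on page 6: 2.
The claim requires 3 ≥ 2, which holds.

True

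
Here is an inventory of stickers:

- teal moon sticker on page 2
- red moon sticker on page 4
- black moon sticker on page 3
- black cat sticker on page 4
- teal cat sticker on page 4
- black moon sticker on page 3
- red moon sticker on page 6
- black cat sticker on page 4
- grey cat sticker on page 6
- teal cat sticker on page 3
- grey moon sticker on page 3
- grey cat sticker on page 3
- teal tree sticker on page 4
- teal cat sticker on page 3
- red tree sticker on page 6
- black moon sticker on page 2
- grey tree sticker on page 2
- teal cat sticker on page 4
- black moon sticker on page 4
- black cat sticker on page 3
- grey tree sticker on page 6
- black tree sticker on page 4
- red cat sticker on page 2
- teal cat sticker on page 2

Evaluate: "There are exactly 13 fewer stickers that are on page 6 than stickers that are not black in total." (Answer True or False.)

False

There are 4 stickers on page 6.
There are 16 stickers that are not black.
The claim requires 16 − 4 (= 12) to equal 13, which does not hold.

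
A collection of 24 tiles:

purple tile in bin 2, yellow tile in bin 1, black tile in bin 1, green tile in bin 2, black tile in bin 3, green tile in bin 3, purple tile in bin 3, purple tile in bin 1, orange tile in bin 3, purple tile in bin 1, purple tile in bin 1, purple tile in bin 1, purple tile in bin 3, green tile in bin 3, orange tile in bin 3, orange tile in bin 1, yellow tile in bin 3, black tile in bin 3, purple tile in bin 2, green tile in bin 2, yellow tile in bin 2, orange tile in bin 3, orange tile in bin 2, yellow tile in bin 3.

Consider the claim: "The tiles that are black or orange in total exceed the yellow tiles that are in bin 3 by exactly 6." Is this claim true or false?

tiles that are black or orange: 8.
yellow tiles in bin 3: 2.
The claim requires 8 − 2 (= 6) to equal 6, which holds.

True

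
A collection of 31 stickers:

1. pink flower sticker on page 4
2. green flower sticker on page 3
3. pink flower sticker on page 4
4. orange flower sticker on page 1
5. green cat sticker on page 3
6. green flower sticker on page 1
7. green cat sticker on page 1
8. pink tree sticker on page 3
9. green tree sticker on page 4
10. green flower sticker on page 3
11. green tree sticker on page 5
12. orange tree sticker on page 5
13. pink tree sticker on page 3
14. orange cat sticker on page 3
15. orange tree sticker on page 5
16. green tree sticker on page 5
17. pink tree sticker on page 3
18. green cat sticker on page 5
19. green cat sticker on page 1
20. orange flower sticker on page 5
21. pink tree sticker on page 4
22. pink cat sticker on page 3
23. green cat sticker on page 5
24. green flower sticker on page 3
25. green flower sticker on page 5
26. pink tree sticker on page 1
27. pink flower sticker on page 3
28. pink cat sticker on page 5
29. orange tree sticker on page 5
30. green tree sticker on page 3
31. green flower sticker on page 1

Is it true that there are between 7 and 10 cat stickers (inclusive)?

cat stickers: 8.
The claim requires 7 ≤ 8 ≤ 10, which holds.

True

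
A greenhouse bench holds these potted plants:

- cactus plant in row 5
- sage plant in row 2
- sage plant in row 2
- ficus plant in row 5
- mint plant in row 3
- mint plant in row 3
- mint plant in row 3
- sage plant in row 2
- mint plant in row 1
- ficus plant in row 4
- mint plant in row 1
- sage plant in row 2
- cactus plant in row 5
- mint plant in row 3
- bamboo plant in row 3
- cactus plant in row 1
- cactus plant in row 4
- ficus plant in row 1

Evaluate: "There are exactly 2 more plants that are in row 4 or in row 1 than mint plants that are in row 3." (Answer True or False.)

True

|plants in row 4 or in row 1| = 6.
|mint plants in row 3| = 4.
The claim requires 6 − 4 (= 2) to equal 2, which holds.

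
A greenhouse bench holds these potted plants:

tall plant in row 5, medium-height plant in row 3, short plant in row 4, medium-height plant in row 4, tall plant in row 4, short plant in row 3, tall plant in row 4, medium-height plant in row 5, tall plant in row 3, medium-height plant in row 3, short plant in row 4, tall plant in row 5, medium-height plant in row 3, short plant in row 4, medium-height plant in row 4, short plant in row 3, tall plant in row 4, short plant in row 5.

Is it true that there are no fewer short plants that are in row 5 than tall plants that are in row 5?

False

short plants in row 5: 1.
tall plants in row 5: 2.
The claim requires 1 ≥ 2, which does not hold.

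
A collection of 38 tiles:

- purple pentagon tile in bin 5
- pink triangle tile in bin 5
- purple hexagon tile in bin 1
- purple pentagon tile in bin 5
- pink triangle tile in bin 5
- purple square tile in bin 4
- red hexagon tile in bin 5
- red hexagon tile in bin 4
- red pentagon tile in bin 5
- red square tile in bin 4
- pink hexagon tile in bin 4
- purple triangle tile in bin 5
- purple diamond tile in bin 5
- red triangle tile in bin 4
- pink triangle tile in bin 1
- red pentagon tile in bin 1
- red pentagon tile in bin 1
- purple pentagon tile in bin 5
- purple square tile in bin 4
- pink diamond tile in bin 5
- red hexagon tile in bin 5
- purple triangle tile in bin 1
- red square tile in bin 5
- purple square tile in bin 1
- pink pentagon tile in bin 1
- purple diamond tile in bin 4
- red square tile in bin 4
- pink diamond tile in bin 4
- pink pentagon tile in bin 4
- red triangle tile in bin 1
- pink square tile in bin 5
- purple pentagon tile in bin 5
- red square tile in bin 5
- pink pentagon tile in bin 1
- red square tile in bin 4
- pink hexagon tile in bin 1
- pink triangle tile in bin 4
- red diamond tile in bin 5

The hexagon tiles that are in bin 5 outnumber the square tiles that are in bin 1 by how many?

1

hexagon tiles in bin 5: 2.
square tiles in bin 1: 1.
2 − 1 = 1.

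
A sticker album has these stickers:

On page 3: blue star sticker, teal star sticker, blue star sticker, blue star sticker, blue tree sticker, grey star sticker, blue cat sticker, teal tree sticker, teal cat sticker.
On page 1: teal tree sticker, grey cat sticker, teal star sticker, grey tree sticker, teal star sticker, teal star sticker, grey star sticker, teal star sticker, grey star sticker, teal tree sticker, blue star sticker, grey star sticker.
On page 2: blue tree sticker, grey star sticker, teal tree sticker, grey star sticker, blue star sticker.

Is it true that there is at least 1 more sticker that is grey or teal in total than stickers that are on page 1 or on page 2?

True

|stickers that are grey or teal| = 18.
|stickers on page 1 or on page 2| = 17.
The claim requires 18 − 17 = 1 ≥ 1, which holds.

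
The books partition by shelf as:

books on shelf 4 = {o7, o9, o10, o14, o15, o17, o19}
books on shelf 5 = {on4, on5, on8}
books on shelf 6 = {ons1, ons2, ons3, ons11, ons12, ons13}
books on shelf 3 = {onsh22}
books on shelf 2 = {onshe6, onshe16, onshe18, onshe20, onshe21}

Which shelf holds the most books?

shelf 4

Counts by shelf: shelf 4→7, shelf 6→6, shelf 2→5, shelf 5→3, shelf 3→1.
The maximum is 7, held uniquely by shelf 4.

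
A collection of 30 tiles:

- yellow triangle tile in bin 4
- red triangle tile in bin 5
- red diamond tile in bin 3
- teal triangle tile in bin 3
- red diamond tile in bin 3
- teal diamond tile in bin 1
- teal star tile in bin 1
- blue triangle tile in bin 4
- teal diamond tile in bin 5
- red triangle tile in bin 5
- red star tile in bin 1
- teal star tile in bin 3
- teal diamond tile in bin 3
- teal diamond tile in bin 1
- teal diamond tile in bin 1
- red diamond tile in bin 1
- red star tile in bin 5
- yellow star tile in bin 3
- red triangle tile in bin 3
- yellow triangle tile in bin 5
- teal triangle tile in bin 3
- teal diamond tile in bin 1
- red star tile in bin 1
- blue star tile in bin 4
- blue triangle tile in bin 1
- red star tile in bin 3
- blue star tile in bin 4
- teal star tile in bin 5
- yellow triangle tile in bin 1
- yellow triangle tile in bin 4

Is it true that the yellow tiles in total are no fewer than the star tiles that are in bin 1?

yellow tiles: 5.
star tiles in bin 1: 3.
The claim requires 5 ≥ 3, which holds.

True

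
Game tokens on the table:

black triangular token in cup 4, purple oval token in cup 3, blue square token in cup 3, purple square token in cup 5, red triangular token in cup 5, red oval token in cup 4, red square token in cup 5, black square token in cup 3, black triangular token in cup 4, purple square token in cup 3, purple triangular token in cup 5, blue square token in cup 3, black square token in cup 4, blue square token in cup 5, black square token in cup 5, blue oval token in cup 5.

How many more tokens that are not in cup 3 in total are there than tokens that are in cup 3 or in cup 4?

tokens that are not in cup 3: 11.
tokens in cup 3 or in cup 4: 9.
11 − 9 = 2.

2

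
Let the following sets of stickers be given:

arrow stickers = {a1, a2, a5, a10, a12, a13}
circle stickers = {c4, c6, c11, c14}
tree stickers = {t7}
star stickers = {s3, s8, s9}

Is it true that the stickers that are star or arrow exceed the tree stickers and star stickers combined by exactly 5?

True

|stickers that are star or arrow| = 9.
tree stickers: 1; star stickers: 3; combined: 1 + 3 = 4.
The claim requires 9 − 4 (= 5) to equal 5, which holds.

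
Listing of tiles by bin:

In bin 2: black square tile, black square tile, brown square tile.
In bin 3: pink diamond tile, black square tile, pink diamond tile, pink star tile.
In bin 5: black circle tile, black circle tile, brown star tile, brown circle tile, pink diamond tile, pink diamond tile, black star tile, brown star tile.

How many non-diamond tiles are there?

11

Total tiles: 15; with the excluded value: 4; remaining 15 − 4 = 11.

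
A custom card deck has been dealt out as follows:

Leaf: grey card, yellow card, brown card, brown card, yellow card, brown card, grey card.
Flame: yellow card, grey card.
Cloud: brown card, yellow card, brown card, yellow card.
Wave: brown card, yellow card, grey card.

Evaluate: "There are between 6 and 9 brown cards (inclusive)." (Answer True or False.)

True

|brown cards| = 6.
The claim requires 6 ≤ 6 ≤ 9, which holds.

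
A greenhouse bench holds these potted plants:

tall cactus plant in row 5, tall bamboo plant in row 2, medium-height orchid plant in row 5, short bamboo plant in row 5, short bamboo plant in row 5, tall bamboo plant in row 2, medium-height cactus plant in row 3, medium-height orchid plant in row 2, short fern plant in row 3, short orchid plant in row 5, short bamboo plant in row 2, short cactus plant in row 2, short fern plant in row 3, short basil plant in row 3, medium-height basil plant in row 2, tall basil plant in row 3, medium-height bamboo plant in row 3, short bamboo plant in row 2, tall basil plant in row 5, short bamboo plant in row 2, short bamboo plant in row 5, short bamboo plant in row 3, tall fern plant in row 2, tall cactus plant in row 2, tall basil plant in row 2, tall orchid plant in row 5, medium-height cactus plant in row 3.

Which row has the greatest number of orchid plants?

row 5

Counts by row (restricted to orchid plants): row 5→3, row 2→1, row 3→0.
The maximum is 3, held uniquely by row 5.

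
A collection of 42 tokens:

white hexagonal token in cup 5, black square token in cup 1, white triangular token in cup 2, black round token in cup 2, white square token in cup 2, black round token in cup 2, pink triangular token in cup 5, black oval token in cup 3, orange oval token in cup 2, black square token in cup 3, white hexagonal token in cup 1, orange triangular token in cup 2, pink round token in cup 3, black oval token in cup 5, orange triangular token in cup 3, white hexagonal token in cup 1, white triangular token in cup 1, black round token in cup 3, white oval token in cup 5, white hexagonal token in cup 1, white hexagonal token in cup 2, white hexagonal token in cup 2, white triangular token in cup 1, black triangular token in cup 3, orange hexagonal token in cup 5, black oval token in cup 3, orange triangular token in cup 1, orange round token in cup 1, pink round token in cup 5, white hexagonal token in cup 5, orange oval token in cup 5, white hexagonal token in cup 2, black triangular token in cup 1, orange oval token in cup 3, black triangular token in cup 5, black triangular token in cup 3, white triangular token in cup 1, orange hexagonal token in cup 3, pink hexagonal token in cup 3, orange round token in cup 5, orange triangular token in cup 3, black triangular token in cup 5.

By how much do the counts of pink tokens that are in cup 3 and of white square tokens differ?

1

pink tokens in cup 3: 2. white square tokens: 1.
|2 − 1| = 2 − 1 = 1.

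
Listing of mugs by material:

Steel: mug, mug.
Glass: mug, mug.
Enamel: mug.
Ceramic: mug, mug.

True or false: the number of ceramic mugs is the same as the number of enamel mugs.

ceramic mugs: 2.
enamel mugs: 1.
The claim requires 2 = 1, which does not hold.

False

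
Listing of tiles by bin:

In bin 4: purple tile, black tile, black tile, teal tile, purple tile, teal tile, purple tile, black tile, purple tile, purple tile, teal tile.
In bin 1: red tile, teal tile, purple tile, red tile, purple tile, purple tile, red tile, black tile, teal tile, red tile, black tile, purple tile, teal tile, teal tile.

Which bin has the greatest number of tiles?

Counts by bin: bin 1→14, bin 4→11.
The maximum is 14, held uniquely by bin 1.

bin 1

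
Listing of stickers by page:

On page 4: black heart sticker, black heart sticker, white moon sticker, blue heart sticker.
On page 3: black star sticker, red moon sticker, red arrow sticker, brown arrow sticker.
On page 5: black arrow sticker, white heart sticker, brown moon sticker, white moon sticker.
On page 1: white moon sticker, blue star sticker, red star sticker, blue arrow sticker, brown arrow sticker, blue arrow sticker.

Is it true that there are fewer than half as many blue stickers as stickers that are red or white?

|blue stickers| = 4.
|stickers that are red or white| = 7.
The claim requires 2 × 4 = 8 < 7, which does not hold.

False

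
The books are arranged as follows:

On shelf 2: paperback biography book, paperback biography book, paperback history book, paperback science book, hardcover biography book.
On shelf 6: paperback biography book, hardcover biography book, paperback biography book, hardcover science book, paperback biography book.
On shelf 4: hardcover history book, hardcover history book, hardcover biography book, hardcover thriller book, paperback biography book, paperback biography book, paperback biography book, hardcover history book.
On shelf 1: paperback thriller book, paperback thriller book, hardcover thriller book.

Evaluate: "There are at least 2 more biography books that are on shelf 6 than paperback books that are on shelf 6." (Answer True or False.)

False

biography books on shelf 6: 4.
paperback books on shelf 6: 3.
The claim requires 4 − 3 = 1 ≥ 2, which does not hold.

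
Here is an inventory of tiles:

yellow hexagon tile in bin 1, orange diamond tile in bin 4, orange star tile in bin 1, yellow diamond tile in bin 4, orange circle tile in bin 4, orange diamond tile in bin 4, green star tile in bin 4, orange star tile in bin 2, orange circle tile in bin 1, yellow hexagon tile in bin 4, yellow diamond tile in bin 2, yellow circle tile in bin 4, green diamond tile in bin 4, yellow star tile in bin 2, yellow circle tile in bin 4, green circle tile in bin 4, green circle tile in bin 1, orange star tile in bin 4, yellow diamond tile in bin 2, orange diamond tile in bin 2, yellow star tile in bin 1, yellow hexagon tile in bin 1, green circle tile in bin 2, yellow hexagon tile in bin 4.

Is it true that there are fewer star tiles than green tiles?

There are 6 star tiles.
There are 5 green tiles.
The claim requires 6 < 5, which does not hold.

False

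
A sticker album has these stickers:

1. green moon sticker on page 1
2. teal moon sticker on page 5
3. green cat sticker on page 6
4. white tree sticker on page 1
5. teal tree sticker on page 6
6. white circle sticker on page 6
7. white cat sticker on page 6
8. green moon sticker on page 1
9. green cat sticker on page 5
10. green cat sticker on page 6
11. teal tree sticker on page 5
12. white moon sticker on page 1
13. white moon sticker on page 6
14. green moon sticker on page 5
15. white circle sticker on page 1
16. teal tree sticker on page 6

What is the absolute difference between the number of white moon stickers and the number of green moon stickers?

1

white moon stickers: 2. green moon stickers: 3.
|2 − 3| = 3 − 2 = 1.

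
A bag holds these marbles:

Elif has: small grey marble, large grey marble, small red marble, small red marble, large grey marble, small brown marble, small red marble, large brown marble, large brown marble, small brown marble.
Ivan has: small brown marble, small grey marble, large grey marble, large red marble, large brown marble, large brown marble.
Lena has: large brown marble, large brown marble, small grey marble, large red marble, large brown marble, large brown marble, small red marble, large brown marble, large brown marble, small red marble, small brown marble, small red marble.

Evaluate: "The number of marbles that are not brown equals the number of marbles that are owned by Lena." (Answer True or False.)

False

marbles that are not brown: 14.
marbles owned by Lena: 12.
The claim requires 14 = 12, which does not hold.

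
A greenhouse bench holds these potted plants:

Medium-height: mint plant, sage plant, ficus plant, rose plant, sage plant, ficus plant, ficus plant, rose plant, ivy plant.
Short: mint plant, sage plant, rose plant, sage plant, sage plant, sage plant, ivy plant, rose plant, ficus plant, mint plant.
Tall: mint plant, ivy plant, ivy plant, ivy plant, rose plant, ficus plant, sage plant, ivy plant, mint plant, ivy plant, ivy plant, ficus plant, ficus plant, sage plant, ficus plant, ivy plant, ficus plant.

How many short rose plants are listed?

2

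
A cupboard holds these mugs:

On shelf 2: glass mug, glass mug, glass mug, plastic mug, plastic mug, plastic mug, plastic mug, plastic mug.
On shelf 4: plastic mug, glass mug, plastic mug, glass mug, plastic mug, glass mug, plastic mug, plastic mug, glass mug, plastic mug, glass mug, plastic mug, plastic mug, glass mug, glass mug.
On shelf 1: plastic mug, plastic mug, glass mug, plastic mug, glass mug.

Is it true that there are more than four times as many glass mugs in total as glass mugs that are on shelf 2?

glass mugs: 12.
glass mugs on shelf 2: 3.
The claim requires 12 > 4 × 3 = 12, which does not hold.

False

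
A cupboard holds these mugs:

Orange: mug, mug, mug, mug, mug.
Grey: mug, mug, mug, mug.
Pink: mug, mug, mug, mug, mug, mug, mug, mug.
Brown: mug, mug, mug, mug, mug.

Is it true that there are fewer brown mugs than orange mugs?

False

There are 5 brown mugs.
There are 5 orange mugs.
The claim requires 5 < 5, which does not hold.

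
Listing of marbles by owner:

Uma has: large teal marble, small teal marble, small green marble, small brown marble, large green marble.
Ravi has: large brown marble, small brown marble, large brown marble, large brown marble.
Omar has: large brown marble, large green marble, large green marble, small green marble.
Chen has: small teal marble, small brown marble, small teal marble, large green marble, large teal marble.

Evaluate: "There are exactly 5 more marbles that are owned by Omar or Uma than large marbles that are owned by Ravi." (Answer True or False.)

False

marbles owned by Omar or Uma: 9.
large marbles owned by Ravi: 3.
The claim requires 9 − 3 (= 6) to equal 5, which does not hold.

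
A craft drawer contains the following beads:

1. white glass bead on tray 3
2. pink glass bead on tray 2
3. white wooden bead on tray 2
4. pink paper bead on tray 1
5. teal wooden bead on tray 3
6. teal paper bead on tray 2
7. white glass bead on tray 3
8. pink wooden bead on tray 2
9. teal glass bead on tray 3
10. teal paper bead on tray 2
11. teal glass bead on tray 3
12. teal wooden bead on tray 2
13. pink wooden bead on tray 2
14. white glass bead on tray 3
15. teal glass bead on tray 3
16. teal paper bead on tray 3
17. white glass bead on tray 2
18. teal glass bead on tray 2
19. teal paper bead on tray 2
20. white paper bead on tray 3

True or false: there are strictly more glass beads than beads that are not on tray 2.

False

|glass beads| = 9.
|beads that are not on tray 2| = 10.
The claim requires 9 > 10, which does not hold.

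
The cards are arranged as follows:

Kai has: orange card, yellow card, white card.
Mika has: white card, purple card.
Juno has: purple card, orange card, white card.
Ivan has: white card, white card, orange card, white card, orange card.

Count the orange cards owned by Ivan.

2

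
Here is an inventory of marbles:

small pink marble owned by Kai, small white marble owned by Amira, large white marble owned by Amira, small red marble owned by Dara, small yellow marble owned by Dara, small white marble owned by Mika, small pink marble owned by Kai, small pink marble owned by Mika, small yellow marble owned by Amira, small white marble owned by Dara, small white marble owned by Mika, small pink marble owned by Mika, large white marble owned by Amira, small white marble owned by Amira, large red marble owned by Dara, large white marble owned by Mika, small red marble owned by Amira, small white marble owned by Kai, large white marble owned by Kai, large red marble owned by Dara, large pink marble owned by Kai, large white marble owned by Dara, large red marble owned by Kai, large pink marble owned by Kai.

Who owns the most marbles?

Counts by owner: Kai→7, Amira→6, Dara→6, Mika→5.
The maximum is 7, held uniquely by Kai.

Kai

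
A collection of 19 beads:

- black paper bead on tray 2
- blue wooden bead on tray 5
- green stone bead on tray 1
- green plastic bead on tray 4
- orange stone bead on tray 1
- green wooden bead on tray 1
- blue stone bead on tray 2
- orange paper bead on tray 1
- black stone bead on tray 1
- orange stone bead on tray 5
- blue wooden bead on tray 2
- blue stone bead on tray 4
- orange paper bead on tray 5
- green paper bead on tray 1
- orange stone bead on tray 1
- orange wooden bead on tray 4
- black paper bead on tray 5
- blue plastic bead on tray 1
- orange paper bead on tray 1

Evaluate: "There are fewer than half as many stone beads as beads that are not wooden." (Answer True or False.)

True

stone beads: 7.
beads that are not wooden: 15.
The claim requires 2 × 7 = 14 < 15, which holds.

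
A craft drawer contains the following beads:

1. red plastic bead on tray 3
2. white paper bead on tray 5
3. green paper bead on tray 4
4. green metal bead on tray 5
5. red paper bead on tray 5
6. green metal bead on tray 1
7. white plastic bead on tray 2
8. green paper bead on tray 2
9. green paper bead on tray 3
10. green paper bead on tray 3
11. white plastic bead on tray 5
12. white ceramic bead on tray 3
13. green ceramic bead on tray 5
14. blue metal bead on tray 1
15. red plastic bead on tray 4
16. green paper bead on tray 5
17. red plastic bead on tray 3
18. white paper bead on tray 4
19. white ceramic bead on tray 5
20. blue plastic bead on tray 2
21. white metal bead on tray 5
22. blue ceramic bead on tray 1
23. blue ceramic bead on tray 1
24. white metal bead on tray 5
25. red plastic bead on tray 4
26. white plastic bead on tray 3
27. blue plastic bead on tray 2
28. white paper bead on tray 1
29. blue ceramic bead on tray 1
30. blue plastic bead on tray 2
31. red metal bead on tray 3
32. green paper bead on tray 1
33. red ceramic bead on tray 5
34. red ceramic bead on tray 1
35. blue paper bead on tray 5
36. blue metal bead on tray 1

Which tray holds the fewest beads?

Counts by tray: tray 5→11, tray 1→9, tray 3→7, tray 2→5, tray 4→4.
The minimum is 4, held uniquely by tray 4.

tray 4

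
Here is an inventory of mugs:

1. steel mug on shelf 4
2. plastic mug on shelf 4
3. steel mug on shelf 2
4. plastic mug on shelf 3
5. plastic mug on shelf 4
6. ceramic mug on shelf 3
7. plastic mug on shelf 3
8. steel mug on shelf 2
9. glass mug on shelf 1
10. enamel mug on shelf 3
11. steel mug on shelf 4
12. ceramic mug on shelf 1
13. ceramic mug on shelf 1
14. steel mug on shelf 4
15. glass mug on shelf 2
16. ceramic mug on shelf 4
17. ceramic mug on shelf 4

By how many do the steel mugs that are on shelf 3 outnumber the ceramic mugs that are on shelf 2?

0

steel mugs on shelf 3: 0.
ceramic mugs on shelf 2: 0.
0 − 0 = 0.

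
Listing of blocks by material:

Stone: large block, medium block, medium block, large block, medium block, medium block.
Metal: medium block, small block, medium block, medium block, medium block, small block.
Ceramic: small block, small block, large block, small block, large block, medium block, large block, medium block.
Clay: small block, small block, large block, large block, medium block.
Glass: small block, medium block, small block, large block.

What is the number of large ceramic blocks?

3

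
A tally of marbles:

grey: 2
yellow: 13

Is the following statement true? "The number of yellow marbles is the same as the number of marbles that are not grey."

True

There are 13 yellow marbles.
There are 13 marbles that are not grey.
The claim requires 13 = 13, which holds.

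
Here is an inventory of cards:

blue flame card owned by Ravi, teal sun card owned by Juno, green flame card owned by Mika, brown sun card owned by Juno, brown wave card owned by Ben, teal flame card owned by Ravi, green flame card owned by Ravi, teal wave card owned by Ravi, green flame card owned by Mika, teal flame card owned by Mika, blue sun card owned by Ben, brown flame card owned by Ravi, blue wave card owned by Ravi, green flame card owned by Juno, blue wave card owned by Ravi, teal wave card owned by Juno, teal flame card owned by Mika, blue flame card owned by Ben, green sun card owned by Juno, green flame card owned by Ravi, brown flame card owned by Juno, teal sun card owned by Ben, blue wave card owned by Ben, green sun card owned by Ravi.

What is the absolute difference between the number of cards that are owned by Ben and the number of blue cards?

cards owned by Ben: 5. blue cards: 6.
|5 − 6| = 6 − 5 = 1.

1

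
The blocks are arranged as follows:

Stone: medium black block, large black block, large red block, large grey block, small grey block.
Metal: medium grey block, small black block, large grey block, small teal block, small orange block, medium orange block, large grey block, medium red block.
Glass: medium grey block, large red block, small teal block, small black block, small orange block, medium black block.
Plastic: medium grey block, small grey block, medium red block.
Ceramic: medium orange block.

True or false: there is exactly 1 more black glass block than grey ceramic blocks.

False

|black glass blocks| = 2.
|grey ceramic blocks| = 0.
The claim requires 2 − 0 (= 2) to equal 1, which does not hold.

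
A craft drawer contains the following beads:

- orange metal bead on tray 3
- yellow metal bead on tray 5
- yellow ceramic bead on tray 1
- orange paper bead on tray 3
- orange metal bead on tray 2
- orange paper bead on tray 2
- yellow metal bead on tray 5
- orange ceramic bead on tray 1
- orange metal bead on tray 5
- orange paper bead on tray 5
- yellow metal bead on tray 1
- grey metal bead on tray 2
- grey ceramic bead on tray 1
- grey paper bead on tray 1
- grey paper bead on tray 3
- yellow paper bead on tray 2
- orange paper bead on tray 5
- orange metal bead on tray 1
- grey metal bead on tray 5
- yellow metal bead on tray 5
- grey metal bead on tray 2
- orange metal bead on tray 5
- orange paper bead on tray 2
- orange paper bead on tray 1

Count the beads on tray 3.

3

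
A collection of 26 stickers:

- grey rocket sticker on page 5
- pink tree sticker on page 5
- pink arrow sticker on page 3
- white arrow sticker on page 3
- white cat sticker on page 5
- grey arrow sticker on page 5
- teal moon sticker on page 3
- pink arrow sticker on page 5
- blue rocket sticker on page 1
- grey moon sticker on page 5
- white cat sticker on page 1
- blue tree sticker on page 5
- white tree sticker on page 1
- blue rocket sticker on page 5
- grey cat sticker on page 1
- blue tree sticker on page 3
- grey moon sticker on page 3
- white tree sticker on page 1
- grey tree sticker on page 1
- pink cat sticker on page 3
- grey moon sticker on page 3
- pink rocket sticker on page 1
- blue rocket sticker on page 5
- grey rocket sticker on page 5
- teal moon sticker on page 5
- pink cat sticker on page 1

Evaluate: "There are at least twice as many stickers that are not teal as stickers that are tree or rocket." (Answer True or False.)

|stickers that are not teal| = 24.
|stickers that are tree or rocket| = 12.
The claim requires 24 ≥ 2 × 12 = 24, which holds.

True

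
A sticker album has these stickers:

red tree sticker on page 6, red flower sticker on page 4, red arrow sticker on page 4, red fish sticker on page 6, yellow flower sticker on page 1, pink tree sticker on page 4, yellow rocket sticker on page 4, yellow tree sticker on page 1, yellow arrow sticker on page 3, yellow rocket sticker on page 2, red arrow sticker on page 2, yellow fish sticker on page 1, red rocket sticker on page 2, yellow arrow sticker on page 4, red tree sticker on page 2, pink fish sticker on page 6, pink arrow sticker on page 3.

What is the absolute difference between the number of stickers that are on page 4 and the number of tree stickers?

stickers on page 4: 5. tree stickers: 4.
|5 − 4| = 5 − 4 = 1.

1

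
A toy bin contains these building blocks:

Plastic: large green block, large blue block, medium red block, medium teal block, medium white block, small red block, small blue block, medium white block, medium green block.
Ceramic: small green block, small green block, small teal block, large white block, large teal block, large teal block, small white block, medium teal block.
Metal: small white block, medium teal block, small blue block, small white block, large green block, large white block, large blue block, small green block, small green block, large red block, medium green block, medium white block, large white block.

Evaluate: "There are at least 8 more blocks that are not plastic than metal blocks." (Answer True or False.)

There are 21 blocks that are not plastic.
There are 13 metal blocks.
The claim requires 21 − 13 = 8 ≥ 8, which holds.

True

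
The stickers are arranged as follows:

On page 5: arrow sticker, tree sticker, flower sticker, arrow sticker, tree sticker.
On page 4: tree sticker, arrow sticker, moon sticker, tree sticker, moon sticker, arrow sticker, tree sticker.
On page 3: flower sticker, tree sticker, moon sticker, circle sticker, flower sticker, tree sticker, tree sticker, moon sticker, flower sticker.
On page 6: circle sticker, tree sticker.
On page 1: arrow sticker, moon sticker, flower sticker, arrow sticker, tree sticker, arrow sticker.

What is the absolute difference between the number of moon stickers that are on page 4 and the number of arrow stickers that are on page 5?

moon stickers on page 4: 2. arrow stickers on page 5: 2.
|2 − 2| = 2 − 2 = 0.

0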